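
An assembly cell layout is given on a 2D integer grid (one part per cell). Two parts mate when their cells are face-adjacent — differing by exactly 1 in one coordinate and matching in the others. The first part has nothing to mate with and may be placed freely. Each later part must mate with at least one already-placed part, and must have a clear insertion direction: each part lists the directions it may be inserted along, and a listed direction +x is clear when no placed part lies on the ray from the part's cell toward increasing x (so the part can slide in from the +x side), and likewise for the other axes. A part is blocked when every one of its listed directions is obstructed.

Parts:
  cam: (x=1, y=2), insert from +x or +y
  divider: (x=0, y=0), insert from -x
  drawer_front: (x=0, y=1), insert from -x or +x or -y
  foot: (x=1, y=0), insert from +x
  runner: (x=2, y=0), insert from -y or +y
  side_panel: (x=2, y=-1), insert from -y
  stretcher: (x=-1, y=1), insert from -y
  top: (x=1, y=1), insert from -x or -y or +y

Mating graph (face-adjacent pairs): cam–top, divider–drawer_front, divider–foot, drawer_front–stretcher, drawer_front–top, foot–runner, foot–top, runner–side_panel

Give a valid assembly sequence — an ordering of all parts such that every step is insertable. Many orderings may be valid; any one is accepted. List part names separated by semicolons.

1. stretcher@(-1, 1) [-y clear] — {stretcher}
2. drawer_front@(0, 1) [+x clear] — {drawer_front, stretcher}
3. divider@(0, 0) [-x clear] — {divider, drawer_front, stretcher}
4. top@(1, 1) [-y clear] — {divider, drawer_front, stretcher, top}
5. cam@(1, 2) [+x clear] — {cam, divider, drawer_front, stretcher, top}
6. foot@(1, 0) [+x clear] — {cam, divider, drawer_front, foot, stretcher, top}
7. runner@(2, 0) [-y clear] — {cam, divider, drawer_front, foot, runner, stretcher, top}
8. side_panel@(2, -1) [-y clear] — {cam, divider, drawer_front, foot, runner, side_panel, stretcher, top}

stretcher; drawer_front; divider; top; cam; foot; runner; side_panel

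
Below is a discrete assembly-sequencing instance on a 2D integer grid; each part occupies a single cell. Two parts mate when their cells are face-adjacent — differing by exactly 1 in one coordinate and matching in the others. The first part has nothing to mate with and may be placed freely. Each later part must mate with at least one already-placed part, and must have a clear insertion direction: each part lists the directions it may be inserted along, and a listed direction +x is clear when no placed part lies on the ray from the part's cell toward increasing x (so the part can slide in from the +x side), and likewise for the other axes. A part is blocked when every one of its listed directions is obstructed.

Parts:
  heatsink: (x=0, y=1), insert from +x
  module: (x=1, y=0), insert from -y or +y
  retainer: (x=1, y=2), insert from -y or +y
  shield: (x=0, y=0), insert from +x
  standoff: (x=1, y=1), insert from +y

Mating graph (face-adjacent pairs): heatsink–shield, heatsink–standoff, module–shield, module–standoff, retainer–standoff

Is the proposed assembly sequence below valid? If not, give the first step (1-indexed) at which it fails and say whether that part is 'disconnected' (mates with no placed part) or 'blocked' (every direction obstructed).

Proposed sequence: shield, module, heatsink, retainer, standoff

1. shield@(0, 0) [+x clear] — {shield}
2. module@(1, 0) [-y clear] — {module, shield}
3. heatsink@(0, 1) [+x clear] — {heatsink, module, shield}
4. retainer@(1, 2) — no placed neighbour ⇒ disconnected

Invalid at step 4 (disconnected)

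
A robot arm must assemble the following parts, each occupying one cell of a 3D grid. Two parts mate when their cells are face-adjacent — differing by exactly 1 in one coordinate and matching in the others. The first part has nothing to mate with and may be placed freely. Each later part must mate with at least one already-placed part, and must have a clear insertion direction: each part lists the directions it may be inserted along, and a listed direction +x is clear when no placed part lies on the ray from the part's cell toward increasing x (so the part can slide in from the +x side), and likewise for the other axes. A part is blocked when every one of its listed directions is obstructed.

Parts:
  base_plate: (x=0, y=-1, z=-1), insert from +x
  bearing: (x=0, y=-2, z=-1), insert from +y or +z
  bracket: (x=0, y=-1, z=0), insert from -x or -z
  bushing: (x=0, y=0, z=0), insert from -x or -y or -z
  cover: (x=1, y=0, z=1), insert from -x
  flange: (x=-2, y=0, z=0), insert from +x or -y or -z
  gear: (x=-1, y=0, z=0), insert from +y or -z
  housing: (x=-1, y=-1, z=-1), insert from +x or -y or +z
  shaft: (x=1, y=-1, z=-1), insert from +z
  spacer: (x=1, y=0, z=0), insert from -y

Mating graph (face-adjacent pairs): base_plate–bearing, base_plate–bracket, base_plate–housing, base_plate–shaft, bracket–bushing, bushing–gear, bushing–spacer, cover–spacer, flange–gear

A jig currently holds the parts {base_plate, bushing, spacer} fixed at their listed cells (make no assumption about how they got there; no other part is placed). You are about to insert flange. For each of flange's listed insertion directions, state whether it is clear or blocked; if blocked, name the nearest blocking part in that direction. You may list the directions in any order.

+x: blocked by bushing; -y: clear; -z: clear

+x: nearest on ray is bushing@(0, 0, 0) ⇒ blocked
-y: ray from flange(-2, 0, 0) has no placed part ⇒ clear
-z: ray from flange(-2, 0, 0) has no placed part ⇒ clear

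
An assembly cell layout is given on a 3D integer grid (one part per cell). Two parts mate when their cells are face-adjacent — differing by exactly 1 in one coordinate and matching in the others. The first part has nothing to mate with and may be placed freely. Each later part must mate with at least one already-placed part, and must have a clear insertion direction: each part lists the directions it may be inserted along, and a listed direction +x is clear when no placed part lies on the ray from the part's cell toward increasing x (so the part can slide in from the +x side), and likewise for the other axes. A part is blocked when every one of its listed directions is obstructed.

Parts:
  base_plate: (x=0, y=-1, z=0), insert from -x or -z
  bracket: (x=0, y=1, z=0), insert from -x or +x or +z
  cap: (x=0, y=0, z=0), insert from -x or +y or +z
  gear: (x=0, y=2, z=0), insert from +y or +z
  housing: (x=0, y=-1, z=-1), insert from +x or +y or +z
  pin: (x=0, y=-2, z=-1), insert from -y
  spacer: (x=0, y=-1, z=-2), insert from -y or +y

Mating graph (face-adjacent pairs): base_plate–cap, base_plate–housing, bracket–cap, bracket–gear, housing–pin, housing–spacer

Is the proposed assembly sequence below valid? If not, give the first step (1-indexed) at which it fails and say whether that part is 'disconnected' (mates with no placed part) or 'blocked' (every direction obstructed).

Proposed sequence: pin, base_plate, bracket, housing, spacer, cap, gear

Invalid at step 2 (disconnected)

1. pin@(0, -2, -1) [-y clear] — {pin}
2. base_plate@(0, -1, 0) — no placed neighbour ⇒ disconnected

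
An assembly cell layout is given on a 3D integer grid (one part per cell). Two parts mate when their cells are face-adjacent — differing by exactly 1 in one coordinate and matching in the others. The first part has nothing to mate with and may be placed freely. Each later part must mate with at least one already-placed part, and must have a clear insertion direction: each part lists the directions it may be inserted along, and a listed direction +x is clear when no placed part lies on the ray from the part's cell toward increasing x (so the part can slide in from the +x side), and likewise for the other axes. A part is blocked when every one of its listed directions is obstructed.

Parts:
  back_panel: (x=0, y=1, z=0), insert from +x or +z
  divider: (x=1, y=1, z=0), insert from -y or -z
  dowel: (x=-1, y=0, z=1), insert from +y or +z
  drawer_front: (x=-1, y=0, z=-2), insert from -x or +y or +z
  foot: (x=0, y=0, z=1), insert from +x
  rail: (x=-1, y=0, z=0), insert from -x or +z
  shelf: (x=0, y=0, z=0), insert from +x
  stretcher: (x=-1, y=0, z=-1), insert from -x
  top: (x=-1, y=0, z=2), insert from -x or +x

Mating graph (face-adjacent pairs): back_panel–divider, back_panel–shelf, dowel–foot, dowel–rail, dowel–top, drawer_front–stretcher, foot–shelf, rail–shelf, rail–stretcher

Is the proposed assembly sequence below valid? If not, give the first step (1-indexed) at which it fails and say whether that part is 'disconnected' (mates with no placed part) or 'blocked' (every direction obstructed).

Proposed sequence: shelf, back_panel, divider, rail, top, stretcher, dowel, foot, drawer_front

1. shelf@(0, 0, 0) [+x clear] — {shelf}
2. back_panel@(0, 1, 0) [+x clear] — {back_panel, shelf}
3. divider@(1, 1, 0) [-y clear] — {back_panel, divider, shelf}
4. rail@(-1, 0, 0) [-x clear] — {back_panel, divider, rail, shelf}
5. top@(-1, 0, 2) — no placed neighbour ⇒ disconnected

Invalid at step 5 (disconnected)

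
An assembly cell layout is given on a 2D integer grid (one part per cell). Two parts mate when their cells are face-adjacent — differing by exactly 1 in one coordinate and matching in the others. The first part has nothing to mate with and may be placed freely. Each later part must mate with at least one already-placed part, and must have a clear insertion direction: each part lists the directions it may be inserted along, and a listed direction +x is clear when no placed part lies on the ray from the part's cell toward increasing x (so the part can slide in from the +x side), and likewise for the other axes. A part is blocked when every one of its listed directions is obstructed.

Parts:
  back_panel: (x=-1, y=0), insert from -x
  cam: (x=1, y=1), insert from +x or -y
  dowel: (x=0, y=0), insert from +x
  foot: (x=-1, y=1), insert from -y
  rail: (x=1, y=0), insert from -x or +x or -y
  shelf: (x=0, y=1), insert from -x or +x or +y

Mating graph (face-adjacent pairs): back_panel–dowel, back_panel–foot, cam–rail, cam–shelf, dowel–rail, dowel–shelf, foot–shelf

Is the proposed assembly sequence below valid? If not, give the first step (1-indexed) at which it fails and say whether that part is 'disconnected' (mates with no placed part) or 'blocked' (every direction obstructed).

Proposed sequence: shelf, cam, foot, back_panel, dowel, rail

1. shelf@(0, 1) [-x clear] — {shelf}
2. cam@(1, 1) [+x clear] — {cam, shelf}
3. foot@(-1, 1) [-y clear] — {cam, foot, shelf}
4. back_panel@(-1, 0) [-x clear] — {back_panel, cam, foot, shelf}
5. dowel@(0, 0) [+x clear] — {back_panel, cam, dowel, foot, shelf}
6. rail@(1, 0) [+x clear] — {back_panel, cam, dowel, foot, rail, shelf}

Valid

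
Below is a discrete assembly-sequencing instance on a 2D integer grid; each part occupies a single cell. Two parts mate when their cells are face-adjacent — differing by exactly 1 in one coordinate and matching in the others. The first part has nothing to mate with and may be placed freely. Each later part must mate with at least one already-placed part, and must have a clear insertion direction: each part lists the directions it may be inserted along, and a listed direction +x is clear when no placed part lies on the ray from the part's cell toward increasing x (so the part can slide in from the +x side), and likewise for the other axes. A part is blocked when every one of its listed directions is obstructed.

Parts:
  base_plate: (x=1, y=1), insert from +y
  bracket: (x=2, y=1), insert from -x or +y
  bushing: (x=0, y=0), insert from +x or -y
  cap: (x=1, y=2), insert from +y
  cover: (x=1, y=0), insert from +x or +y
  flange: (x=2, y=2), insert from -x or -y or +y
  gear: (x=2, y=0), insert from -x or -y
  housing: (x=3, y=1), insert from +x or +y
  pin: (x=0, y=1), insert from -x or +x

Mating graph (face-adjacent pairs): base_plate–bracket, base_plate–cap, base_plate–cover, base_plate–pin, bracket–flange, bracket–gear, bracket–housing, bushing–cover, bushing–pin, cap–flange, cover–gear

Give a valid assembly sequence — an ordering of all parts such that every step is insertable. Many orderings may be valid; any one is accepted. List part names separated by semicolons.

bushing; pin; cover; gear; bracket; flange; housing; base_plate; cap

1. bushing@(0, 0) [+x clear] — {bushing}
2. pin@(0, 1) [-x clear] — {bushing, pin}
3. cover@(1, 0) [+x clear] — {bushing, cover, pin}
4. gear@(2, 0) [-y clear] — {bushing, cover, gear, pin}
5. bracket@(2, 1) [+y clear] — {bracket, bushing, cover, gear, pin}
6. flange@(2, 2) [-x clear] — {bracket, bushing, cover, flange, gear, pin}
7. housing@(3, 1) [+x clear] — {bracket, bushing, cover, flange, gear, housing, pin}
8. base_plate@(1, 1) [+y clear] — {base_plate, bracket, bushing, cover, flange, gear, housing, pin}
9. cap@(1, 2) [+y clear] — {base_plate, bracket, bushing, cap, cover, flange, gear, housing, pin}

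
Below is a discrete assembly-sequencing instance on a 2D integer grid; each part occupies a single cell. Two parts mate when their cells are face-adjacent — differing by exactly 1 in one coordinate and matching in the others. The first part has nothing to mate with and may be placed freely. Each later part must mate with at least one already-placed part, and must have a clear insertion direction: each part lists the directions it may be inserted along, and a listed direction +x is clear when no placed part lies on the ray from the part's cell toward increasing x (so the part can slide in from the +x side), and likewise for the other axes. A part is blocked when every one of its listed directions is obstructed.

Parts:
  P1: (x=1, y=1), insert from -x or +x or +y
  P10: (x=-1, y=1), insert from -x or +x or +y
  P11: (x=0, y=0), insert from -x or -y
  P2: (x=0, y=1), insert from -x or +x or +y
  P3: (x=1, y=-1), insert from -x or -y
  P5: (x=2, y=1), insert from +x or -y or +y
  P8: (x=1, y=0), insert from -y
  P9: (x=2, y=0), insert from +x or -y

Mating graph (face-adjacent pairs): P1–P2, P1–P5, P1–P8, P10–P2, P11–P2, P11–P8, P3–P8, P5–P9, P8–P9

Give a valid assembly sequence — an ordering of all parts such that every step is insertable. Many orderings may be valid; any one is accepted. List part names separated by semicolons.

P9; P5; P1; P8; P3; P11; P2; P10

1. P9@(2, 0) [+x clear] — {P9}
2. P5@(2, 1) [+x clear] — {P5, P9}
3. P1@(1, 1) [-x clear] — {P1, P5, P9}
4. P8@(1, 0) [-y clear] — {P1, P5, P8, P9}
5. P3@(1, -1) [-x clear] — {P1, P3, P5, P8, P9}
6. P11@(0, 0) [-x clear] — {P1, P11, P3, P5, P8, P9}
7. P2@(0, 1) [-x clear] — {P1, P11, P2, P3, P5, P8, P9}
8. P10@(-1, 1) [-x clear] — {P1, P10, P11, P2, P3, P5, P8, P9}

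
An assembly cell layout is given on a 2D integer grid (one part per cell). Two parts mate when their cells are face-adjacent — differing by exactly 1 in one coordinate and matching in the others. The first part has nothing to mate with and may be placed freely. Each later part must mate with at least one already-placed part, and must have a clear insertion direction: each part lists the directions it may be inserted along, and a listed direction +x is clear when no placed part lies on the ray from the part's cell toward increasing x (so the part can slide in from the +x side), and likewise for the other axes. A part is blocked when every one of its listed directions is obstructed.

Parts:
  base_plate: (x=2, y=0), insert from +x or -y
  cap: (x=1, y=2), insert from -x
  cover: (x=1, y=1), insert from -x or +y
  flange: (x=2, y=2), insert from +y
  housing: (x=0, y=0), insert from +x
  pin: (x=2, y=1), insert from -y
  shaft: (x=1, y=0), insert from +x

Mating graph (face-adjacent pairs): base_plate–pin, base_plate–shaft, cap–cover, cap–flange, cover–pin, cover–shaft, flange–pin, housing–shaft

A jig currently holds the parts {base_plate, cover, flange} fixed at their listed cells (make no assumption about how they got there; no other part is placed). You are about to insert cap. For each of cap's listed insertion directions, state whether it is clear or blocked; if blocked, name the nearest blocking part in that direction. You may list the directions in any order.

-x: ray from cap(1, 2) has no placed part ⇒ clear

-x: clear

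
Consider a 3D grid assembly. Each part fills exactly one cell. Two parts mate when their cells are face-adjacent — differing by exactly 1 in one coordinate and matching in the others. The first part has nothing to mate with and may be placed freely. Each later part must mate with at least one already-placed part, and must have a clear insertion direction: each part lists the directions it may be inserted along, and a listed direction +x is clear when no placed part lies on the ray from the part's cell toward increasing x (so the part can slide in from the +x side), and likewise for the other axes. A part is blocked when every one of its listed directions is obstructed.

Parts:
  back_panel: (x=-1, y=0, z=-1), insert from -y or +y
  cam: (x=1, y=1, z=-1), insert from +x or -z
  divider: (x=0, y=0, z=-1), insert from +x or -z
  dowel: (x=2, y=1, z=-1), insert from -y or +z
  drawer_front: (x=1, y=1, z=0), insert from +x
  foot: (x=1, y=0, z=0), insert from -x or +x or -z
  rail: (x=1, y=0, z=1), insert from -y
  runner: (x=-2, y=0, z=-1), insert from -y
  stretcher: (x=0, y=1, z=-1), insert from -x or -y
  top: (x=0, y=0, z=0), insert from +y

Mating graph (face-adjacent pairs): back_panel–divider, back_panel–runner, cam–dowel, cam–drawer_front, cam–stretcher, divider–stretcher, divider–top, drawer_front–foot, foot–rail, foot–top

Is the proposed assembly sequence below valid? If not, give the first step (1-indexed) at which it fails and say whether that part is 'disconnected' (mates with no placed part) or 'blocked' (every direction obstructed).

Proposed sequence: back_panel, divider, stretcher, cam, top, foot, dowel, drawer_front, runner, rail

1. back_panel@(-1, 0, -1) [-y clear] — {back_panel}
2. divider@(0, 0, -1) [+x clear] — {back_panel, divider}
3. stretcher@(0, 1, -1) [-x clear] — {back_panel, divider, stretcher}
4. cam@(1, 1, -1) [+x clear] — {back_panel, cam, divider, stretcher}
5. top@(0, 0, 0) [+y clear] — {back_panel, cam, divider, stretcher, top}
6. foot@(1, 0, 0) [+x clear] — {back_panel, cam, divider, foot, stretcher, top}
7. dowel@(2, 1, -1) [-y clear] — {back_panel, cam, divider, dowel, foot, stretcher, top}
8. drawer_front@(1, 1, 0) [+x clear] — {back_panel, cam, divider, dowel, drawer_front, foot, stretcher, top}
9. runner@(-2, 0, -1) [-y clear] — {back_panel, cam, divider, dowel, drawer_front, foot, runner, stretcher, top}
10. rail@(1, 0, 1) [-y clear] — {back_panel, cam, divider, dowel, drawer_front, foot, rail, runner, stretcher, top}

Valid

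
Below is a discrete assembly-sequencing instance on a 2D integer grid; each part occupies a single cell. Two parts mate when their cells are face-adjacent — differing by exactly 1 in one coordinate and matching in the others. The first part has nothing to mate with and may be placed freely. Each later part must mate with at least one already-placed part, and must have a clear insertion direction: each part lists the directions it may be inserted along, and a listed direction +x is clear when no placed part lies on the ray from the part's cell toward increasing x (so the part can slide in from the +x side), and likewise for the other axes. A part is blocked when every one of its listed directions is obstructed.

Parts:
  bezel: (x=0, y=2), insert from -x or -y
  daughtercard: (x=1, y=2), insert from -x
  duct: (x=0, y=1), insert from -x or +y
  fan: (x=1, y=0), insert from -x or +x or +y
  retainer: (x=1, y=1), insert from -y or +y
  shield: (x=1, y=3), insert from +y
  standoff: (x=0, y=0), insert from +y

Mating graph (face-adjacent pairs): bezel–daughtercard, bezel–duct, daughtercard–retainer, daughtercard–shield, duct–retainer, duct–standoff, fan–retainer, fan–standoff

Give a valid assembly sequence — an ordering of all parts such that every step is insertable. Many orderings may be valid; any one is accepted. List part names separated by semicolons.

daughtercard; shield; retainer; fan; standoff; duct; bezel

1. daughtercard@(1, 2) [-x clear] — {daughtercard}
2. shield@(1, 3) [+y clear] — {daughtercard, shield}
3. retainer@(1, 1) [-y clear] — {daughtercard, retainer, shield}
4. fan@(1, 0) [-x clear] — {daughtercard, fan, retainer, shield}
5. standoff@(0, 0) [+y clear] — {daughtercard, fan, retainer, shield, standoff}
6. duct@(0, 1) [-x clear] — {daughtercard, duct, fan, retainer, shield, standoff}
7. bezel@(0, 2) [-x clear] — {bezel, daughtercard, duct, fan, retainer, shield, standoff}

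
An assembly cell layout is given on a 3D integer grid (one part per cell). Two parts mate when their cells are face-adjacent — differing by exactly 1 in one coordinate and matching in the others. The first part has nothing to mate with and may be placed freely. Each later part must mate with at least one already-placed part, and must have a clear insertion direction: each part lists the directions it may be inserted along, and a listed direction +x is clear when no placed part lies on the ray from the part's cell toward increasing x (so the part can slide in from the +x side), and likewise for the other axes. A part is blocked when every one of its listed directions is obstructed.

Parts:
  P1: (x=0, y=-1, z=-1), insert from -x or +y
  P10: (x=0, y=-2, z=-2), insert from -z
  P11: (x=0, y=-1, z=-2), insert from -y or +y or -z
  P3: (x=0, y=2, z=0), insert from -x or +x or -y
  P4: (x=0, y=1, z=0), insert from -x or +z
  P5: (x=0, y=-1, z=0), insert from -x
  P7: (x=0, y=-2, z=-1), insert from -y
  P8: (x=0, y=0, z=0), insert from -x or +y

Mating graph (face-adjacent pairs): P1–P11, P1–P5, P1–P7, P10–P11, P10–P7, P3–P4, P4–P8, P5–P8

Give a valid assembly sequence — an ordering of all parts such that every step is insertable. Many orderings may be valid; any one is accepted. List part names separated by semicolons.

1. P1@(0, -1, -1) [-x clear] — {P1}
2. P11@(0, -1, -2) [-y clear] — {P1, P11}
3. P10@(0, -2, -2) [-z clear] — {P1, P10, P11}
4. P5@(0, -1, 0) [-x clear] — {P1, P10, P11, P5}
5. P7@(0, -2, -1) [-y clear] — {P1, P10, P11, P5, P7}
6. P8@(0, 0, 0) [-x clear] — {P1, P10, P11, P5, P7, P8}
7. P4@(0, 1, 0) [-x clear] — {P1, P10, P11, P4, P5, P7, P8}
8. P3@(0, 2, 0) [-x clear] — {P1, P10, P11, P3, P4, P5, P7, P8}

P1; P11; P10; P5; P7; P8; P4; P3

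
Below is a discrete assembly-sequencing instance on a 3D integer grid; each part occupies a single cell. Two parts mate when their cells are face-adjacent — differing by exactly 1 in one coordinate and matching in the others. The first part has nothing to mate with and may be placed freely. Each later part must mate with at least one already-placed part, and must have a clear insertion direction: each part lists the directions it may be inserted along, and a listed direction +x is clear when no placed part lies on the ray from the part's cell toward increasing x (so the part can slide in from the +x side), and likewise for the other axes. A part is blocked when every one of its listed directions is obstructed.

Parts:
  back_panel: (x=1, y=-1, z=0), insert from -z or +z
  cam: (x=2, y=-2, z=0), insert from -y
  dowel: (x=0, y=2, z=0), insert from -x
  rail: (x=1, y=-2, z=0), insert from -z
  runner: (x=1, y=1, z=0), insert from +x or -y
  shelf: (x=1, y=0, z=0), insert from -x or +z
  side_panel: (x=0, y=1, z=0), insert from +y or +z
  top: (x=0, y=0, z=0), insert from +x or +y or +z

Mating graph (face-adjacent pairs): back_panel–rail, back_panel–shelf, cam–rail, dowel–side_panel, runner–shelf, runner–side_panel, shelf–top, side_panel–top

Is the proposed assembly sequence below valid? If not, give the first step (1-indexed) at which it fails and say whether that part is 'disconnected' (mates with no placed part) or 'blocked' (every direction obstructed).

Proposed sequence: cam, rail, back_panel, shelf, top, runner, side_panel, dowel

1. cam@(2, -2, 0) [-y clear] — {cam}
2. rail@(1, -2, 0) [-z clear] — {cam, rail}
3. back_panel@(1, -1, 0) [-z clear] — {back_panel, cam, rail}
4. shelf@(1, 0, 0) [-x clear] — {back_panel, cam, rail, shelf}
5. top@(0, 0, 0) [+y clear] — {back_panel, cam, rail, shelf, top}
6. runner@(1, 1, 0) [+x clear] — {back_panel, cam, rail, runner, shelf, top}
7. side_panel@(0, 1, 0) [+y clear] — {back_panel, cam, rail, runner, shelf, side_panel, top}
8. dowel@(0, 2, 0) [-x clear] — {back_panel, cam, dowel, rail, runner, shelf, side_panel, top}

Valid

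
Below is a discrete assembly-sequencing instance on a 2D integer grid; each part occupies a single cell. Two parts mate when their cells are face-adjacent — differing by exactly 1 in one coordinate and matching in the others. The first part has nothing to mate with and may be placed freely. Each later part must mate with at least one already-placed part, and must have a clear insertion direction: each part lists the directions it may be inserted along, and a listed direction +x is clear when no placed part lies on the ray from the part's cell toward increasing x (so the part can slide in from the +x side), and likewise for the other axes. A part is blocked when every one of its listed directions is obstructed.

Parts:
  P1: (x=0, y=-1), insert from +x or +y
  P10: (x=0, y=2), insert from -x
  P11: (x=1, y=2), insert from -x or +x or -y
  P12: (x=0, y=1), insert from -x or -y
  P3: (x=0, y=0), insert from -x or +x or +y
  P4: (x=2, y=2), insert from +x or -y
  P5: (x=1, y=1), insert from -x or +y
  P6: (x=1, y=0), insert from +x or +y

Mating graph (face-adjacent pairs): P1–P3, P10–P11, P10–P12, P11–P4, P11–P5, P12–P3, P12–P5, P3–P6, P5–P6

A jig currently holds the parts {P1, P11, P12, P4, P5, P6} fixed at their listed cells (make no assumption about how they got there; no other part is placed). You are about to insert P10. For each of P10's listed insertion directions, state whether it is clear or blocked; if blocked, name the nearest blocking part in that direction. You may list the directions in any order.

-x: ray from P10(0, 2) has no placed part ⇒ clear

-x: clear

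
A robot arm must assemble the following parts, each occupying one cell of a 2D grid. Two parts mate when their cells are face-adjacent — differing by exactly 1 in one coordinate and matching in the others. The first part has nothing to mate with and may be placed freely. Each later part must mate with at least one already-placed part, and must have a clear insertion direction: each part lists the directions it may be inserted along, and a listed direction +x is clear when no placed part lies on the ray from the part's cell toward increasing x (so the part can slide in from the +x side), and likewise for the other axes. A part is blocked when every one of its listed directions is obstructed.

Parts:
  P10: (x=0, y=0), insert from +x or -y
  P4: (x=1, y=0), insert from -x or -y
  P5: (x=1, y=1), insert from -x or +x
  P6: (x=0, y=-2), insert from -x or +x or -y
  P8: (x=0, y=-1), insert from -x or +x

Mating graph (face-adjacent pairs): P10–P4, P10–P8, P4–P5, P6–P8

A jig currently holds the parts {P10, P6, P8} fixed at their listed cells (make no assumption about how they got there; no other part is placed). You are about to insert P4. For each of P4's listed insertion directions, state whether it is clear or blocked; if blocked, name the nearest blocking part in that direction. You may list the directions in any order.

-x: blocked by P10; -y: clear

-x: nearest on ray is P10@(0, 0) ⇒ blocked
-y: ray from P4(1, 0) has no placed part ⇒ clear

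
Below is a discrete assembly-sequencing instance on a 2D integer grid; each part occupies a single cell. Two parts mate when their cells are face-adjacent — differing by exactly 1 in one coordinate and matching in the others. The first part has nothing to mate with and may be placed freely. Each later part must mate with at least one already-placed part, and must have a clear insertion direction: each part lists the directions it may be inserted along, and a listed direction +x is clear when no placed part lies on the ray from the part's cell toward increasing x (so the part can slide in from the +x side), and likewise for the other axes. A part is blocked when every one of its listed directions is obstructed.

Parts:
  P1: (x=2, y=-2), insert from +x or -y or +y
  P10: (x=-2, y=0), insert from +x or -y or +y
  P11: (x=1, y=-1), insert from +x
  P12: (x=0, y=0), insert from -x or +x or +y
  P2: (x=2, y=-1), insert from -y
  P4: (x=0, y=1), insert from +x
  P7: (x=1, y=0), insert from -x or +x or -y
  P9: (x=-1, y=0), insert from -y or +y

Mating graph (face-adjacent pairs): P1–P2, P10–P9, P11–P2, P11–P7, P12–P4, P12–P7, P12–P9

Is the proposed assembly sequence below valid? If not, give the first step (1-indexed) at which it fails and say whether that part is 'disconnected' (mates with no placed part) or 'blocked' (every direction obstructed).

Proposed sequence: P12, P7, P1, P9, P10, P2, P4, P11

Invalid at step 3 (disconnected)

1. P12@(0, 0) [-x clear] — {P12}
2. P7@(1, 0) [+x clear] — {P12, P7}
3. P1@(2, -2) — no placed neighbour ⇒ disconnected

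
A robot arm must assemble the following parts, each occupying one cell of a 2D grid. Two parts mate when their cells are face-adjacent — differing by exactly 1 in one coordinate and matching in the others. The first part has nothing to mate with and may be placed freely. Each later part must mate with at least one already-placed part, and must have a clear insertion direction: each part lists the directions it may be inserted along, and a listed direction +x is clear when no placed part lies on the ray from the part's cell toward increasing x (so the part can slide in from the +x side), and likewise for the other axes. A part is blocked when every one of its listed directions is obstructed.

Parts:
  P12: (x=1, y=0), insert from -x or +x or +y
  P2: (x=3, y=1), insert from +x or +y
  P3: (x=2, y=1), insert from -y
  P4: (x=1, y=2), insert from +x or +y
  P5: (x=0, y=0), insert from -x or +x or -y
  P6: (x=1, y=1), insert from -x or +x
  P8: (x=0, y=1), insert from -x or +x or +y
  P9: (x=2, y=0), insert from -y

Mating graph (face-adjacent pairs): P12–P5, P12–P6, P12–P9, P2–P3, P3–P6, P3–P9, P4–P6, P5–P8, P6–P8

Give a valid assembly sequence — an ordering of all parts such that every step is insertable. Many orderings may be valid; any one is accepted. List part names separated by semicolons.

P4; P6; P8; P3; P2; P12; P9; P5

1. P4@(1, 2) [+x clear] — {P4}
2. P6@(1, 1) [-x clear] — {P4, P6}
3. P8@(0, 1) [-x clear] — {P4, P6, P8}
4. P3@(2, 1) [-y clear] — {P3, P4, P6, P8}
5. P2@(3, 1) [+x clear] — {P2, P3, P4, P6, P8}
6. P12@(1, 0) [-x clear] — {P12, P2, P3, P4, P6, P8}
7. P9@(2, 0) [-y clear] — {P12, P2, P3, P4, P6, P8, P9}
8. P5@(0, 0) [-x clear] — {P12, P2, P3, P4, P5, P6, P8, P9}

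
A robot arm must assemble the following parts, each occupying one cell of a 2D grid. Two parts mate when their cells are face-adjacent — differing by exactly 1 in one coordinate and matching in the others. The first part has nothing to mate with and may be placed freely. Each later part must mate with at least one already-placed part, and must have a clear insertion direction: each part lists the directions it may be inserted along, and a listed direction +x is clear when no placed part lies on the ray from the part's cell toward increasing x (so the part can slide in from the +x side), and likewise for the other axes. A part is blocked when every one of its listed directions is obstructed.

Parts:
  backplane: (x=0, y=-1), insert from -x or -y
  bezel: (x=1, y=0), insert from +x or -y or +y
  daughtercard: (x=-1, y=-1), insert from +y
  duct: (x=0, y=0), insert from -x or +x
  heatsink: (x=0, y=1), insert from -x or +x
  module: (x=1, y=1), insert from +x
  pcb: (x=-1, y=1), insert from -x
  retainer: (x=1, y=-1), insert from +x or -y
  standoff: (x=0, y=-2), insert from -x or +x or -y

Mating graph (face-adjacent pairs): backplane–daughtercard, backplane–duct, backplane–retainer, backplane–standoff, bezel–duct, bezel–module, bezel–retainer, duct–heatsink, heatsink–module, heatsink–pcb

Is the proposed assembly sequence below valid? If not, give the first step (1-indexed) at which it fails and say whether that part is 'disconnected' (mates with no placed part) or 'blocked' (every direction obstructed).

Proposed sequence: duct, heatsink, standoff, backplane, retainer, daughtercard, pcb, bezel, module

Invalid at step 3 (disconnected)

1. duct@(0, 0) [-x clear] — {duct}
2. heatsink@(0, 1) [-x clear] — {duct, heatsink}
3. standoff@(0, -2) — no placed neighbour ⇒ disconnected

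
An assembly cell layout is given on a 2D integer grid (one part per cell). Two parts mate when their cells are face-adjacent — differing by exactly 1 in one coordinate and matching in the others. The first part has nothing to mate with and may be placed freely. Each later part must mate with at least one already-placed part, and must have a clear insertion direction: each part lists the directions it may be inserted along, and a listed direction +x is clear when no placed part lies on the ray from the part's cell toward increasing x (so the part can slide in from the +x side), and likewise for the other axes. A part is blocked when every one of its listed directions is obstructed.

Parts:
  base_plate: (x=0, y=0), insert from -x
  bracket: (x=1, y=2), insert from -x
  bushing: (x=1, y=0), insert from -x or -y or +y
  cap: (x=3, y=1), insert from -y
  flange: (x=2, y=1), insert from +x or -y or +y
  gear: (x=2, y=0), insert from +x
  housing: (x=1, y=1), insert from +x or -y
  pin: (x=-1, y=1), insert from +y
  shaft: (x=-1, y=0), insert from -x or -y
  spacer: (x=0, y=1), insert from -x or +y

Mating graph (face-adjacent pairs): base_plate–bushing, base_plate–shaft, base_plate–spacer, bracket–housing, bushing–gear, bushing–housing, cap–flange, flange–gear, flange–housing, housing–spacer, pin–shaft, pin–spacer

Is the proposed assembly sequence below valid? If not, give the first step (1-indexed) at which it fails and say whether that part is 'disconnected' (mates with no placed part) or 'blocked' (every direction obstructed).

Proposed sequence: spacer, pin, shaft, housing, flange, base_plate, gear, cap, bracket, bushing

1. spacer@(0, 1) [-x clear] — {spacer}
2. pin@(-1, 1) [+y clear] — {pin, spacer}
3. shaft@(-1, 0) [-x clear] — {pin, shaft, spacer}
4. housing@(1, 1) [+x clear] — {housing, pin, shaft, spacer}
5. flange@(2, 1) [+x clear] — {flange, housing, pin, shaft, spacer}
6. base_plate@(0, 0) — -x all obstructed ⇒ blocked

Invalid at step 6 (blocked)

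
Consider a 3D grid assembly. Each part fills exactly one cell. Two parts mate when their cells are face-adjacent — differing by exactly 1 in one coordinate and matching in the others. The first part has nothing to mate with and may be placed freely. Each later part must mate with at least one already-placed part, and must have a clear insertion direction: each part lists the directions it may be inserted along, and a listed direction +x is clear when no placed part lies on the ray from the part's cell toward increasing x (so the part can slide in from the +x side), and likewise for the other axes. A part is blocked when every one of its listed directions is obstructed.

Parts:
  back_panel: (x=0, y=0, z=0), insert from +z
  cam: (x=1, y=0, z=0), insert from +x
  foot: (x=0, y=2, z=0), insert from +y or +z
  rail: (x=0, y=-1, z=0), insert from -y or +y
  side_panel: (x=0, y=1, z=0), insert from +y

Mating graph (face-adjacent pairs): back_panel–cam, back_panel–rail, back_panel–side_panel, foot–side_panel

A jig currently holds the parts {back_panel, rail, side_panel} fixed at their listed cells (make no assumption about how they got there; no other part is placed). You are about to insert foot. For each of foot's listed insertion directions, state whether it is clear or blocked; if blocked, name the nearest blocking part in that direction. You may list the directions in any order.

+y: clear; +z: clear

+y: ray from foot(0, 2, 0) has no placed part ⇒ clear
+z: ray from foot(0, 2, 0) has no placed part ⇒ clear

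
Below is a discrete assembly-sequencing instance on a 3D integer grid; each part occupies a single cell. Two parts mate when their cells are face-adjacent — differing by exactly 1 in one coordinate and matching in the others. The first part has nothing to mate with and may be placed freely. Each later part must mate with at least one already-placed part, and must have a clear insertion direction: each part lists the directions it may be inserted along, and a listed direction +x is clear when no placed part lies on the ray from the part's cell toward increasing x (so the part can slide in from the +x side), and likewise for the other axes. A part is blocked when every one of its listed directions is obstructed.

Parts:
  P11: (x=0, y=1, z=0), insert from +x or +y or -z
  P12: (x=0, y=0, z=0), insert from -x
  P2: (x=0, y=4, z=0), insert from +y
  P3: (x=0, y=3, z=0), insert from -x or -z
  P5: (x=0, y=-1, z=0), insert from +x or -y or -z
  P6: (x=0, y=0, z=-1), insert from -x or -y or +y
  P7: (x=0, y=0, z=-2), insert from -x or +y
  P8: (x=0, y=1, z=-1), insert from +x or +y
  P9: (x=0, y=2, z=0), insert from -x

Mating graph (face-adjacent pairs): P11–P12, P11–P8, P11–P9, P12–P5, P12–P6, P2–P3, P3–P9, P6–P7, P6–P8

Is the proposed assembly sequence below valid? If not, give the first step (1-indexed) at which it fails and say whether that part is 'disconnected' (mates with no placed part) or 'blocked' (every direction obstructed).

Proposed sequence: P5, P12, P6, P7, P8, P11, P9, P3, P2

1. P5@(0, -1, 0) [+x clear] — {P5}
2. P12@(0, 0, 0) [-x clear] — {P12, P5}
3. P6@(0, 0, -1) [-x clear] — {P12, P5, P6}
4. P7@(0, 0, -2) [-x clear] — {P12, P5, P6, P7}
5. P8@(0, 1, -1) [+x clear] — {P12, P5, P6, P7, P8}
6. P11@(0, 1, 0) [+x clear] — {P11, P12, P5, P6, P7, P8}
7. P9@(0, 2, 0) [-x clear] — {P11, P12, P5, P6, P7, P8, P9}
8. P3@(0, 3, 0) [-x clear] — {P11, P12, P3, P5, P6, P7, P8, P9}
9. P2@(0, 4, 0) [+y clear] — {P11, P12, P2, P3, P5, P6, P7, P8, P9}

Valid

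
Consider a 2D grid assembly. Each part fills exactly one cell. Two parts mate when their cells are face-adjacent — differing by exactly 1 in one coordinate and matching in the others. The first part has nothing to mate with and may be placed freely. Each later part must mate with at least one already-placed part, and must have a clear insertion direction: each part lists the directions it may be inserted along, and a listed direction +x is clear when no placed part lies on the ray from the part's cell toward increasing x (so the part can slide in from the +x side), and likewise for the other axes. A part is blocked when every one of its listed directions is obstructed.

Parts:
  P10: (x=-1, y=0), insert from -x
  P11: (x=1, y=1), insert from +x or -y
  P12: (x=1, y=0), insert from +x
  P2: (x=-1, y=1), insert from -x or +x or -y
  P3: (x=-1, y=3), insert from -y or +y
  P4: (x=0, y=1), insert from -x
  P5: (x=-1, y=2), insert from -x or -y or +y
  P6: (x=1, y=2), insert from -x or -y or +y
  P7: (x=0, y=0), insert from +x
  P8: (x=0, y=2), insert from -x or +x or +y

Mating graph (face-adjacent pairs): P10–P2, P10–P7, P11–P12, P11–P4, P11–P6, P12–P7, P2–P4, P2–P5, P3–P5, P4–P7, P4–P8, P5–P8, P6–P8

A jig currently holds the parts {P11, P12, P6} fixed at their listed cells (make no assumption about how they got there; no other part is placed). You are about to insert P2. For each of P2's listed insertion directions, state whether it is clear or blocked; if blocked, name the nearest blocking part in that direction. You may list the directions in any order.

-x: ray from P2(-1, 1) has no placed part ⇒ clear
+x: nearest on ray is P11@(1, 1) ⇒ blocked
-y: ray from P2(-1, 1) has no placed part ⇒ clear

+x: blocked by P11; -x: clear; -y: clear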